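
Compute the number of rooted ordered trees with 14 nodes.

742900

Rooted ordered (plane) trees on m nodes have m−1 edges and are counted by C_{m−1}; m = 14 gives C_13.
C_13 = 742900.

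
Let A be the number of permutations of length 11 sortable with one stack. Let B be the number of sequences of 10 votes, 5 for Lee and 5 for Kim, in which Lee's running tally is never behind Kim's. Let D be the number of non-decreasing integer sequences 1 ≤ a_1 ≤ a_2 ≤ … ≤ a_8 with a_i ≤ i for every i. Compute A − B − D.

57314

Stack-sortable permutations are exactly the 231-avoiding ones, counted by C_n; here n = 11. So A = C_11 = 58786.
Ballot sequences with n votes each where one side never trails are Dyck words, counted by C_n; here n = 5. So B = C_5 = 42.
Such sub-staircase sequences of length n are counted by C_n; here n = 8. So D = C_8 = 1430.
A − B − D = 58786 − 42 − 1430 = 57314.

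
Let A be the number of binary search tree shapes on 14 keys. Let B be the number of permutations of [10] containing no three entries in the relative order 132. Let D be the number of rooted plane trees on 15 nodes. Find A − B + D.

There are C_n binary search tree shapes on n keys; with n = 14 that is C_14. So A = C_14 = 2674440.
For any fixed pattern of length 3, the pattern-avoiding permutations of [10] number C_10. So B = C_10 = 16796.
A rooted plane tree on 15 nodes has 14 edges, and such trees are counted by C_14. So D = C_14 = 2674440.
A − B + D = 2674440 − 16796 + 2674440 = 5332084.

5332084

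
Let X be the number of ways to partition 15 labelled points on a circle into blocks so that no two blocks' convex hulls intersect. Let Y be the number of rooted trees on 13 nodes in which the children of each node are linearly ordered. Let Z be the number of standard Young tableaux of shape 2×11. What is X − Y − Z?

9428047

The non-crossing partitions of [15] form a lattice of size C_15. So X = C_15 = 9694845.
A rooted plane tree on 13 nodes has 12 edges, and such trees are counted by C_12. So Y = C_12 = 208012.
Standard Young tableaux of shape 2×n are counted by C_n; here n = 11. So Z = C_11 = 58786.
X − Y − Z = 9694845 − 208012 − 58786 = 9428047.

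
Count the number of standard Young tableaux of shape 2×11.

By the hook-length formula (or a Dyck-path bijection), SYT of shape 2×11 number C_11.
C_11 = C(22,11)/12 = 705432/12 = 58786.

58786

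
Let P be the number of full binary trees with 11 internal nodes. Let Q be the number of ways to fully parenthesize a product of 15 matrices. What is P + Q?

Full binary trees with n internal nodes are counted by C_n; here n = 11. So P = C_11 = 58786.
Parenthesizations of m factors correspond to full binary trees with m leaves, counted by C_{m−1}; m = 15 gives C_14. So Q = C_14 = 2674440.
P + Q = 58786 + 2674440 = 2733226.

2733226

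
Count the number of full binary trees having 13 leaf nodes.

208012

A full binary tree with L leaves has L−1 internal nodes and is counted by C_{L−1}; L = 13 gives C_12.
C_12 = C(24,12)/13 = 2704156/13 = 208012.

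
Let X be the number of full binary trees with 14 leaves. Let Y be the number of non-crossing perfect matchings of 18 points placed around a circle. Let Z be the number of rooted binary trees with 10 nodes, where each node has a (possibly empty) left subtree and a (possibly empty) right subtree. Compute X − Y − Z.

Full binary trees with 14 leaves have 14−1 = 13 internal nodes, so there are C_13 of them. So X = C_13 = 742900.
Pairing 18 circle points by 9 non-crossing chords gives C_9 matchings. So Y = C_9 = 4862.
Rooted binary trees with 10 nodes (each child slot possibly empty) number C_10. So Z = C_10 = 16796.
X − Y − Z = 742900 − 4862 − 16796 = 721242.

721242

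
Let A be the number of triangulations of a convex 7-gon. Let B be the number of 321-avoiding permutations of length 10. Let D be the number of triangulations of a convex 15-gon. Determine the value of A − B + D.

726146

Triangulations of a convex m-gon are counted by C_{m−2}; with m = 7 this is C_5. So A = C_5 = 42.
For any fixed pattern of length 3, the pattern-avoiding permutations of [10] number C_10. So B = C_10 = 16796.
A convex 15-gon is triangulated into 13 triangles, and the number of such triangulations is the Catalan number C_{15−2} = C_13. So D = C_13 = 742900.
A − B + D = 42 − 16796 + 742900 = 726146.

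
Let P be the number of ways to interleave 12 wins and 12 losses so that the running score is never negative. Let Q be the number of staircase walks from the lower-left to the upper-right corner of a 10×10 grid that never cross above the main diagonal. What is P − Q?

191216

Ballot sequences with n votes each where one side never trails are Dyck words, counted by C_n; here n = 12. So P = C_12 = 208012.
Sub-diagonal monotone paths from (0,0) to (10,10) biject with Dyck paths of semilength 10, giving C_10. So Q = C_10 = 16796.
P − Q = 208012 − 16796 = 191216.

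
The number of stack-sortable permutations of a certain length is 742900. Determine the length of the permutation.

Stack-sortable permutations of [n] are counted by C_n. Since C_13 = 742900, the index is 13.

13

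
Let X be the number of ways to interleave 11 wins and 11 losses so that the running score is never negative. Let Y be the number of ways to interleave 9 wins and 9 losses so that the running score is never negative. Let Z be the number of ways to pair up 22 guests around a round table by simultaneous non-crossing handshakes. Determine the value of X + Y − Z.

Ballot sequences with n votes each where one side never trails are Dyck words, counted by C_n; here n = 11. So X = C_11 = 58786.
Ballot sequences with n votes each where one side never trails are Dyck words, counted by C_n; here n = 9. So Y = C_9 = 4862.
Non-crossing handshake pairings of 2n people are counted by C_n; 22 people gives n = 11. So Z = C_11 = 58786.
X + Y − Z = 58786 + 4862 − 58786 = 4862.

4862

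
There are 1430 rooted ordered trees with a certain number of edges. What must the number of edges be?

8

Rooted ordered trees with n edges are counted by C_n, and C_8 = 1430.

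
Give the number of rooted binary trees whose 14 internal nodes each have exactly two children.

The number of full binary trees on 14 internal nodes is the Catalan number C_14.
C_14 = 2674440.

2674440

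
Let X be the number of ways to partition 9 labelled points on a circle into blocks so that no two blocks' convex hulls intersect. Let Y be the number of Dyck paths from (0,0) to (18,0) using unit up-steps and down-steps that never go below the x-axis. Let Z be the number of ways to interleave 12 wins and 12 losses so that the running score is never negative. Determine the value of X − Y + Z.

The non-crossing partitions of [9] form a lattice of size C_9. So X = C_9 = 4862.
Dyck paths of semilength n (length 2n) are counted by C_n; here n = 9. So Y = C_9 = 4862.
Ballot sequences with n votes each where one side never trails are Dyck words, counted by C_n; here n = 12. So Z = C_12 = 208012.
X − Y + Z = 4862 − 4862 + 208012 = 208012.

208012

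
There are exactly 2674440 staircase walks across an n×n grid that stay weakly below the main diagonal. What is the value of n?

Such diagonal-avoiding paths in an n×n grid are counted by C_n. The Catalan number equal to 2674440 is C_14.

14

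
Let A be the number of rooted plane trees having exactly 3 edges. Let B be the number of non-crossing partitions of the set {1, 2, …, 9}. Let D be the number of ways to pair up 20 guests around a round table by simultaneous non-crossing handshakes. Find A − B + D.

A rooted plane tree with 3 edges has 4 nodes, and the count is C_3. So A = C_3 = 5.
Non-crossing partitions of an n-element set are counted by C_n; here n = 9. So B = C_9 = 4862.
With 20 = 2·10 people, non-crossing handshake pairings are non-crossing perfect matchings on a circle, counted by C_10. So D = C_10 = 16796.
A − B + D = 5 − 4862 + 16796 = 11939.

11939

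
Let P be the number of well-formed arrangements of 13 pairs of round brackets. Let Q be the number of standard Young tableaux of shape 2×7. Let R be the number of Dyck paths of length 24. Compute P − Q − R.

534459

With 13 pairs the number of balanced bracket strings is the Catalan number C_13. So P = C_13 = 742900.
By the hook-length formula (or a Dyck-path bijection), SYT of shape 2×7 number C_7. So Q = C_7 = 429.
Paths of 12 up- and 12 down-steps that never dip below the axis are Dyck paths; their count is C_12. So R = C_12 = 208012.
P − Q − R = 742900 − 429 − 208012 = 534459.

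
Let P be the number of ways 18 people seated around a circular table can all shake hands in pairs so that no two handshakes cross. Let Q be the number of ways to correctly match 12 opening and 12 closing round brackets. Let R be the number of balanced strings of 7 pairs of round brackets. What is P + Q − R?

212445

Non-crossing handshake pairings of 2n people are counted by C_n; 18 people gives n = 9. So P = C_9 = 4862.
A balanced arrangement of 12 bracket pairs is a Dyck word of semilength 12, so the count is C_12. So Q = C_12 = 208012.
A balanced arrangement of 7 bracket pairs is a Dyck word of semilength 7, so the count is C_7. So R = C_7 = 429.
P + Q − R = 4862 + 208012 − 429 = 212445.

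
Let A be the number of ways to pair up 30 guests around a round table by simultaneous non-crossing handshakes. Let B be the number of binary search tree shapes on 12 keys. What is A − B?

With 30 = 2·15 people, non-crossing handshake pairings are non-crossing perfect matchings on a circle, counted by C_15. So A = C_15 = 9694845.
Binary trees (left/right distinguished) on n nodes are counted by C_n; here n = 12. So B = C_12 = 208012.
A − B = 9694845 − 208012 = 9486833.

9486833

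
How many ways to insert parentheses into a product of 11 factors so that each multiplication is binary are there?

16796

Ways to associate a product of 11 factors correspond to binary trees on 11 leaves, so the count is C_10.
C_10 = C(20,10)/11 = 184756/11 = 16796.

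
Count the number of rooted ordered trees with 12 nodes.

A rooted plane tree on 12 nodes has 11 edges, and such trees are counted by C_11.
C_11 = 58786.

58786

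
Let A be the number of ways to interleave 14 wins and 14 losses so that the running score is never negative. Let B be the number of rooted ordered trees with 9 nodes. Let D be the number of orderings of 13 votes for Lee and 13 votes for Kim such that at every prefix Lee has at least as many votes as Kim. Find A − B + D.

3415910

Reading a vote for the leader as '(' and for the other as ')' turns such a sequence into a balanced string of 14 pairs, so the count is C_14. So A = C_14 = 2674440.
Rooted ordered (plane) trees on m nodes have m−1 edges and are counted by C_{m−1}; m = 9 gives C_8. So B = C_8 = 1430.
Reading a vote for the leader as '(' and for the other as ')' turns such a sequence into a balanced string of 13 pairs, so the count is C_13. So D = C_13 = 742900.
A − B + D = 2674440 − 1430 + 742900 = 3415910.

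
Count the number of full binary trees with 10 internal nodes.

The number of full binary trees on 10 internal nodes is the Catalan number C_10.
C_10 = 16796.

16796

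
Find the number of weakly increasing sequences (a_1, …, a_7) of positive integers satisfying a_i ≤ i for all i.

429

Weakly increasing sequences with a_i ≤ i biject with Dyck paths of semilength 7, so there are C_7.
C_7 = 429.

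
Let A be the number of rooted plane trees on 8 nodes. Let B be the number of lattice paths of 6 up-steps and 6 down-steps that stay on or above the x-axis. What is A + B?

561

A rooted plane tree on 8 nodes has 7 edges, and such trees are counted by C_7. So A = C_7 = 429.
Dyck paths of semilength n (length 2n) are counted by C_n; here n = 6. So B = C_6 = 132.
A + B = 429 + 132 = 561.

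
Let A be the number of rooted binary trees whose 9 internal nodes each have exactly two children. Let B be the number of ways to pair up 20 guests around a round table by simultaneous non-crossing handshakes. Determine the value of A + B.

The number of full binary trees on 9 internal nodes is the Catalan number C_9. So A = C_9 = 4862.
Non-crossing handshake pairings of 2n people are counted by C_n; 20 people gives n = 10. So B = C_10 = 16796.
A + B = 4862 + 16796 = 21658.

21658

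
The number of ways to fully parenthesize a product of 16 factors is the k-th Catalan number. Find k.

15

Bracketing 16 factors into binary products is counted by C_{16−1} = C_15.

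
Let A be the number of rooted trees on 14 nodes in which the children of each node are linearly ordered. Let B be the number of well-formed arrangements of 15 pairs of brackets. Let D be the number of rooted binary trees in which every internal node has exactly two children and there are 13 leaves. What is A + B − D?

10229733

A rooted plane tree on 14 nodes has 13 edges, and such trees are counted by C_13. So A = C_13 = 742900.
With 15 pairs the number of balanced bracket strings is the Catalan number C_15. So B = C_15 = 9694845.
Full binary trees with 13 leaves have 13−1 = 12 internal nodes, so there are C_12 of them. So D = C_12 = 208012.
A + B − D = 742900 + 9694845 − 208012 = 10229733.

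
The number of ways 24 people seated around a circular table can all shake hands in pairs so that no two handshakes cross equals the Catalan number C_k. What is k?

With 24 = 2·12 people, non-crossing handshake pairings are non-crossing perfect matchings on a circle, counted by C_12.

12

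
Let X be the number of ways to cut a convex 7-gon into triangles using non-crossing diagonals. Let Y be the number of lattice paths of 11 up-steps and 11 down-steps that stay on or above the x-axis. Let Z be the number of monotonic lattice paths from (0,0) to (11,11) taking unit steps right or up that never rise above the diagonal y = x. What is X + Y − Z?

42

Triangulations of a convex m-gon are counted by C_{m−2}; with m = 7 this is C_5. So X = C_5 = 42.
A Dyck path with 11 up-steps and 11 down-steps has semilength 11, so there are C_11 of them. So Y = C_11 = 58786.
Monotone paths in an n×n grid that stay weakly below the diagonal are counted by C_n; here n = 11. So Z = C_11 = 58786.
X + Y − Z = 42 + 58786 − 58786 = 42.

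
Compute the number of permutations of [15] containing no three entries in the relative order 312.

Permutations of [n] avoiding any single length-3 pattern are counted by C_n; here n = 15.
C_15 = C_14 · 2(2·14+1)/(14+2) = 2674440 · 58/16 = 9694845.

9694845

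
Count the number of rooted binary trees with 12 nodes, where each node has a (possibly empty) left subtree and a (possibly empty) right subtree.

208012

Binary trees (left/right distinguished) on n nodes are counted by C_n; here n = 12.
C_12 = C(24,12)/13 = 2704156/13 = 208012.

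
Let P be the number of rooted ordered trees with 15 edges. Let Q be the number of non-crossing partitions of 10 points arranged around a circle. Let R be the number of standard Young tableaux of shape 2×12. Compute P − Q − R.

Rooted ordered trees with n edges are counted by C_n; here n = 15. So P = C_15 = 9694845.
Non-crossing partitions of an n-element set are counted by C_n; here n = 10. So Q = C_10 = 16796.
Standard Young tableaux of shape 2×n are counted by C_n; here n = 12. So R = C_12 = 208012.
P − Q − R = 9694845 − 16796 − 208012 = 9470037.

9470037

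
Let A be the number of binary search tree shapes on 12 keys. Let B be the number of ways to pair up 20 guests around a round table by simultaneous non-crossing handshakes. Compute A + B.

Binary trees (left/right distinguished) on n nodes are counted by C_n; here n = 12. So A = C_12 = 208012.
With 20 = 2·10 people, non-crossing handshake pairings are non-crossing perfect matchings on a circle, counted by C_10. So B = C_10 = 16796.
A + B = 208012 + 16796 = 224808.

224808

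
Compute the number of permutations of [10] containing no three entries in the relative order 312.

For any fixed pattern of length 3, the pattern-avoiding permutations of [10] number C_10.
C_10 = C(20,10)/11 = 184756/11 = 16796.

16796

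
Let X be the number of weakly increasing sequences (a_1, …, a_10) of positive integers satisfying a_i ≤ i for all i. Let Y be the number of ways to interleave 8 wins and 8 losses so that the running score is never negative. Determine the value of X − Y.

Such sub-staircase sequences of length n are counted by C_n; here n = 10. So X = C_10 = 16796.
Ballot sequences with n votes each where one side never trails are Dyck words, counted by C_n; here n = 8. So Y = C_8 = 1430.
X − Y = 16796 − 1430 = 15366.

15366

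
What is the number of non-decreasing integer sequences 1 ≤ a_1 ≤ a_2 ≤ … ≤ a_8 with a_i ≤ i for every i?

1430

Such sub-staircase sequences of length n are counted by C_n; here n = 8.
C_8 = C(16,8)/9 = 12870/9 = 1430.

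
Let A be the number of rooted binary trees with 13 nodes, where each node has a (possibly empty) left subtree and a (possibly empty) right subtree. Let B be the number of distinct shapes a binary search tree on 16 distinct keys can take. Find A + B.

There are C_n binary search tree shapes on n keys; with n = 13 that is C_13. So A = C_13 = 742900.
Binary trees (left/right distinguished) on n nodes are counted by C_n; here n = 16. So B = C_16 = 35357670.
A + B = 742900 + 35357670 = 36100570.

36100570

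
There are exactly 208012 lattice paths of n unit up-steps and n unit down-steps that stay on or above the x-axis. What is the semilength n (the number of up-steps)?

12

Dyck paths of semilength n are counted by C_n. The Catalan number equal to 208012 is C_12.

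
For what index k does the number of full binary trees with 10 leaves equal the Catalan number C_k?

9

A full binary tree with L leaves has L−1 internal nodes and is counted by C_{L−1}; L = 10 gives C_9.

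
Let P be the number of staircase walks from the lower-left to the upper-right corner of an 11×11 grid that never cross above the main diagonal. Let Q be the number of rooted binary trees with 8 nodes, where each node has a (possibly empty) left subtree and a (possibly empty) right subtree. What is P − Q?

57356

Monotone paths in an n×n grid that stay weakly below the diagonal are counted by C_n; here n = 11. So P = C_11 = 58786.
Binary trees (left/right distinguished) on n nodes are counted by C_n; here n = 8. So Q = C_8 = 1430.
P − Q = 58786 − 1430 = 57356.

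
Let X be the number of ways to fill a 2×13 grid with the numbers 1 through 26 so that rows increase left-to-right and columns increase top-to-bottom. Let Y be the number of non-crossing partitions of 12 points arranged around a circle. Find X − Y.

534888

By the hook-length formula (or a Dyck-path bijection), SYT of shape 2×13 number C_13. So X = C_13 = 742900.
The non-crossing partitions of [12] form a lattice of size C_12. So Y = C_12 = 208012.
X − Y = 742900 − 208012 = 534888.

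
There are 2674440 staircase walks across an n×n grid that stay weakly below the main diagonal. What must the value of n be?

Such diagonal-avoiding paths in an n×n grid are counted by C_n, and C_14 = 2674440.

14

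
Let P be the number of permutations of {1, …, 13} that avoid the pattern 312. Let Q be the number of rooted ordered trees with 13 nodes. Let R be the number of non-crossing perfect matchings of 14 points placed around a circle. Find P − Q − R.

For any fixed pattern of length 3, the pattern-avoiding permutations of [13] number C_13. So P = C_13 = 742900.
A rooted plane tree on 13 nodes has 12 edges, and such trees are counted by C_12. So Q = C_12 = 208012.
Pairing 14 circle points by 7 non-crossing chords gives C_7 matchings. So R = C_7 = 429.
P − Q − R = 742900 − 208012 − 429 = 534459.

534459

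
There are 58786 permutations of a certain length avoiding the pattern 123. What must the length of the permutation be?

11

Permutations of [n] avoiding a fixed length-3 pattern are counted by C_n. Since C_11 = 58786, the index is 11.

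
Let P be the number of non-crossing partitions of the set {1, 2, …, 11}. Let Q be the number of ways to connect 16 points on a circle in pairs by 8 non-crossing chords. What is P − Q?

The non-crossing partitions of [11] form a lattice of size C_11. So P = C_11 = 58786.
Non-crossing perfect matchings of 2n points on a circle are counted by C_n; with 16 points, n = 8. So Q = C_8 = 1430.
P − Q = 58786 − 1430 = 57356.

57356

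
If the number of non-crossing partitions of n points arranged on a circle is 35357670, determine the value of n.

16

Non-crossing partitions of [n] are counted by C_n; 35357670 = C_16.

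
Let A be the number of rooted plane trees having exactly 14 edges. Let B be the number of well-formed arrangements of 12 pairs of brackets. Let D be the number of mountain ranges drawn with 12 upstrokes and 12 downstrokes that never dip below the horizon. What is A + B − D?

2674440

Rooted ordered trees with n edges are counted by C_n; here n = 14. So A = C_14 = 2674440.
With 12 pairs the number of balanced bracket strings is the Catalan number C_12. So B = C_12 = 208012.
A Dyck path with 12 up-steps and 12 down-steps has semilength 12, so there are C_12 of them. So D = C_12 = 208012.
A + B − D = 2674440 + 208012 − 208012 = 2674440.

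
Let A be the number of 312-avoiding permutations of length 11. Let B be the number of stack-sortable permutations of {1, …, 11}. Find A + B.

Permutations of [n] avoiding any single length-3 pattern are counted by C_n; here n = 11. So A = C_11 = 58786.
By Knuth's characterisation, the stack-sortable permutations of length 11 are the 231-avoiders, numbering C_11. So B = C_11 = 58786.
A + B = 58786 + 58786 = 117572.

117572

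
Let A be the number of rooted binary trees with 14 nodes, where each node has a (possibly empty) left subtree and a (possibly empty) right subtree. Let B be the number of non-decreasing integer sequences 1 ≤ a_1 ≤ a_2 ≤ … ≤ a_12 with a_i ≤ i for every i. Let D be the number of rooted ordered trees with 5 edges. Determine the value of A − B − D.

Rooted binary trees with 14 nodes (each child slot possibly empty) number C_14. So A = C_14 = 2674440.
Weakly increasing sequences with a_i ≤ i biject with Dyck paths of semilength 12, so there are C_12. So B = C_12 = 208012.
A rooted plane tree with 5 edges has 6 nodes, and the count is C_5. So D = C_5 = 42.
A − B − D = 2674440 − 208012 − 42 = 2466386.

2466386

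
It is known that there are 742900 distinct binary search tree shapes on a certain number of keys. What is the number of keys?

Binary search tree shapes on n keys are counted by C_n; 742900 = C_13.

13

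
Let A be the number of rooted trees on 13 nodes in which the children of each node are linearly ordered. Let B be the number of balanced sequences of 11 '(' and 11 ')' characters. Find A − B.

149226

A rooted plane tree on 13 nodes has 12 edges, and such trees are counted by C_12. So A = C_12 = 208012.
Balanced strings of n pairs of brackets are counted by C_n; here n = 11. So B = C_11 = 58786.
A − B = 208012 − 58786 = 149226.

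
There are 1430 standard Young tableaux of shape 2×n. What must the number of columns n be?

8

Standard Young tableaux of shape 2×n are counted by C_n; 1430 = C_8.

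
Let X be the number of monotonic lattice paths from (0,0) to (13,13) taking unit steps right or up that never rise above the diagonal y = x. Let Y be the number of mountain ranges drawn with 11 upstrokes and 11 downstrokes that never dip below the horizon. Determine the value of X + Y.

Sub-diagonal monotone paths from (0,0) to (13,13) biject with Dyck paths of semilength 13, giving C_13. So X = C_13 = 742900.
Paths of 11 up- and 11 down-steps that never dip below the axis are Dyck paths; their count is C_11. So Y = C_11 = 58786.
X + Y = 742900 + 58786 = 801686.

801686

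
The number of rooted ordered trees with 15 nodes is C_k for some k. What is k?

Rooted ordered (plane) trees on m nodes have m−1 edges and are counted by C_{m−1}; m = 15 gives C_14.

14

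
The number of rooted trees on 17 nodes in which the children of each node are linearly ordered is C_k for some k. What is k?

A rooted plane tree on 17 nodes has 16 edges, and such trees are counted by C_16.

16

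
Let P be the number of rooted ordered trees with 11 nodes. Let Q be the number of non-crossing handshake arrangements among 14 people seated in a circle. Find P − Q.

Rooted ordered (plane) trees on m nodes have m−1 edges and are counted by C_{m−1}; m = 11 gives C_10. So P = C_10 = 16796.
Non-crossing handshake pairings of 2n people are counted by C_n; 14 people gives n = 7. So Q = C_7 = 429.
P − Q = 16796 − 429 = 16367.

16367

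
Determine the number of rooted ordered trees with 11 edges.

Rooted ordered trees with n edges are counted by C_n; here n = 11.
C_11 = C(22,11)/12 = 705432/12 = 58786.

58786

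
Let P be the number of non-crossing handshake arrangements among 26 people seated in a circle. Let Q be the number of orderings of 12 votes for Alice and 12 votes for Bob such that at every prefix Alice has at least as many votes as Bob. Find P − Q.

Non-crossing handshake pairings of 2n people are counted by C_n; 26 people gives n = 13. So P = C_13 = 742900.
Ballot sequences with n votes each where one side never trails are Dyck words, counted by C_n; here n = 12. So Q = C_12 = 208012.
P − Q = 742900 − 208012 = 534888.

534888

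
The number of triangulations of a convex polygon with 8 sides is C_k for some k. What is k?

6

The number of triangulations of an 8-gon is the Catalan number C_6 (index = sides − 2).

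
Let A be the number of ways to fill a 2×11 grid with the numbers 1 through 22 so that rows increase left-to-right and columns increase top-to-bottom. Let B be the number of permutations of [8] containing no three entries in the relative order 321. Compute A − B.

By the hook-length formula (or a Dyck-path bijection), SYT of shape 2×11 number C_11. So A = C_11 = 58786.
Permutations of [n] avoiding any single length-3 pattern are counted by C_n; here n = 8. So B = C_8 = 1430.
A − B = 58786 − 1430 = 57356.

57356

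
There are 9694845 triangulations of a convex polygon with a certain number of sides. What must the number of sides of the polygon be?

Triangulations of a convex m-gon are counted by C_{m−2}. Since C_15 = 9694845, the index is 15.
So m − 2 = 15, giving m = 17 sides.

17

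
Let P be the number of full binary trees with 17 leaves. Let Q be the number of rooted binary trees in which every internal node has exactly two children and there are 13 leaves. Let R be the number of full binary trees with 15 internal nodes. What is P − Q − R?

Full binary trees with 17 leaves have 17−1 = 16 internal nodes, so there are C_16 of them. So P = C_16 = 35357670.
A full binary tree with L leaves has L−1 internal nodes and is counted by C_{L−1}; L = 13 gives C_12. So Q = C_12 = 208012.
Full binary trees with n internal nodes are counted by C_n; here n = 15. So R = C_15 = 9694845.
P − Q − R = 35357670 − 208012 − 9694845 = 25454813.

25454813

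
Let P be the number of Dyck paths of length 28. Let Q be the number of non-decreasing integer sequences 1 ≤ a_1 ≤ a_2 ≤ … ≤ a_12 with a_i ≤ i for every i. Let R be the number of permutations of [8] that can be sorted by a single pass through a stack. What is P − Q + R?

A Dyck path with 14 up-steps and 14 down-steps has semilength 14, so there are C_14 of them. So P = C_14 = 2674440.
Weakly increasing sequences with a_i ≤ i biject with Dyck paths of semilength 12, so there are C_12. So Q = C_12 = 208012.
Stack-sortable permutations are exactly the 231-avoiding ones, counted by C_n; here n = 8. So R = C_8 = 1430.
P − Q + R = 2674440 − 208012 + 1430 = 2467858.

2467858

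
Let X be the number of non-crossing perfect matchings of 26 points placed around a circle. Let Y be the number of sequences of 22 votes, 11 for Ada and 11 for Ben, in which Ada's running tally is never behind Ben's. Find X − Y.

Non-crossing perfect matchings of 2n points on a circle are counted by C_n; with 26 points, n = 13. So X = C_13 = 742900.
Reading a vote for the leader as '(' and for the other as ')' turns such a sequence into a balanced string of 11 pairs, so the count is C_11. So Y = C_11 = 58786.
X − Y = 742900 − 58786 = 684114.

684114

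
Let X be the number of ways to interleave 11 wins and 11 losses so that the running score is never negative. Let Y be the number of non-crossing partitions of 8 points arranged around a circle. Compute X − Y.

57356

Ballot sequences with n votes each where one side never trails are Dyck words, counted by C_n; here n = 11. So X = C_11 = 58786.
The non-crossing partitions of [8] form a lattice of size C_8. So Y = C_8 = 1430.
X − Y = 58786 − 1430 = 57356.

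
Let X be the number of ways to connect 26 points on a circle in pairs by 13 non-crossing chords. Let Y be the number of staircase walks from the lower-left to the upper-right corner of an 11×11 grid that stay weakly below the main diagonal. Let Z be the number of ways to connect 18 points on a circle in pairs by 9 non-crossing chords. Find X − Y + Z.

Non-crossing perfect matchings of 2n points on a circle are counted by C_n; with 26 points, n = 13. So X = C_13 = 742900.
Sub-diagonal monotone paths from (0,0) to (11,11) biject with Dyck paths of semilength 11, giving C_11. So Y = C_11 = 58786.
Pairing 18 circle points by 9 non-crossing chords gives C_9 matchings. So Z = C_9 = 4862.
X − Y + Z = 742900 − 58786 + 4862 = 688976.

688976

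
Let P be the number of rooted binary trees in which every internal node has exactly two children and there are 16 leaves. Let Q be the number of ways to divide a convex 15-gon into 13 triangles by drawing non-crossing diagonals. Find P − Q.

A full binary tree with L leaves has L−1 internal nodes and is counted by C_{L−1}; L = 16 gives C_15. So P = C_15 = 9694845.
Triangulations of a convex m-gon are counted by C_{m−2}; with m = 15 this is C_13. So Q = C_13 = 742900.
P − Q = 9694845 − 742900 = 8951945.

8951945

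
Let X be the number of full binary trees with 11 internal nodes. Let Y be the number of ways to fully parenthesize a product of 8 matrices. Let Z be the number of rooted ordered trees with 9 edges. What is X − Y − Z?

53495

Full binary trees with n internal nodes are counted by C_n; here n = 11. So X = C_11 = 58786.
Parenthesizations of m factors correspond to full binary trees with m leaves, counted by C_{m−1}; m = 8 gives C_7. So Y = C_7 = 429.
A rooted plane tree with 9 edges has 10 nodes, and the count is C_9. So Z = C_9 = 4862.
X − Y − Z = 58786 − 429 − 4862 = 53495.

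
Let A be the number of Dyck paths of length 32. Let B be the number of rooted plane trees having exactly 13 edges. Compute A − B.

Paths of 16 up- and 16 down-steps that never dip below the axis are Dyck paths; their count is C_16. So A = C_16 = 35357670.
Rooted ordered trees with n edges are counted by C_n; here n = 13. So B = C_13 = 742900.
A − B = 35357670 − 742900 = 34614770.

34614770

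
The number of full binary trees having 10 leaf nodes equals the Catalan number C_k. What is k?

9

A full binary tree with L leaves has L−1 internal nodes and is counted by C_{L−1}; L = 10 gives C_9.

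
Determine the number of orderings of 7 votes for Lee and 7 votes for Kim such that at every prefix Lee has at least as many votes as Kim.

Reading a vote for the leader as '(' and for the other as ')' turns such a sequence into a balanced string of 7 pairs, so the count is C_7.
C_7 = C_6 · 2(2·6+1)/(6+2) = 132 · 26/8 = 429.

429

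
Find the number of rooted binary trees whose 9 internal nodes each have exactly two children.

4862

Full binary trees with n internal nodes are counted by C_n; here n = 9.
C_9 = C(18,9)/10 = 48620/10 = 4862.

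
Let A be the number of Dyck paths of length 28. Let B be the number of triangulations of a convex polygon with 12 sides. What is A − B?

2657644

Dyck paths of semilength n (length 2n) are counted by C_n; here n = 14. So A = C_14 = 2674440.
Triangulations of a convex m-gon are counted by C_{m−2}; with m = 12 this is C_10. So B = C_10 = 16796.
A − B = 2674440 − 16796 = 2657644.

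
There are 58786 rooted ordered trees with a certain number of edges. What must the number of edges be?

Rooted ordered trees with n edges are counted by C_n. Since C_11 = 58786, the index is 11.

11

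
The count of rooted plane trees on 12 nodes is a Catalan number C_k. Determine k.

Rooted ordered (plane) trees on m nodes have m−1 edges and are counted by C_{m−1}; m = 12 gives C_11.

11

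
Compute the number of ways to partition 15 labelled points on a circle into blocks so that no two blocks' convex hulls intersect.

9694845

The non-crossing partitions of [15] form a lattice of size C_15.
C_15 = C(30,15)/16 = 155117520/16 = 9694845.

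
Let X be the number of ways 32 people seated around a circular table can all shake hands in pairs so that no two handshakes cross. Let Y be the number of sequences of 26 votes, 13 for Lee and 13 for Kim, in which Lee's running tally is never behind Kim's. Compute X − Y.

34614770

With 32 = 2·16 people, non-crossing handshake pairings are non-crossing perfect matchings on a circle, counted by C_16. So X = C_16 = 35357670.
Ballot sequences with n votes each where one side never trails are Dyck words, counted by C_n; here n = 13. So Y = C_13 = 742900.
X − Y = 35357670 − 742900 = 34614770.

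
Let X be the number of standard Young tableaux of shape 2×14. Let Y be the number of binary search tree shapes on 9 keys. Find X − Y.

Standard Young tableaux of shape 2×n are counted by C_n; here n = 14. So X = C_14 = 2674440.
Rooted binary trees with 9 nodes (each child slot possibly empty) number C_9. So Y = C_9 = 4862.
X − Y = 2674440 − 4862 = 2669578.

2669578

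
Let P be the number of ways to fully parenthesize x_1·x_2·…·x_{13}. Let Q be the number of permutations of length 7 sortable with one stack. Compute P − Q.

Bracketing 13 factors into binary products is counted by C_{13−1} = C_12. So P = C_12 = 208012.
By Knuth's characterisation, the stack-sortable permutations of length 7 are the 231-avoiders, numbering C_7. So Q = C_7 = 429.
P − Q = 208012 − 429 = 207583.

207583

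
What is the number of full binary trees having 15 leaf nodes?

A full binary tree with L leaves has L−1 internal nodes and is counted by C_{L−1}; L = 15 gives C_14.
C_14 = C_13 · 2(2·13+1)/(13+2) = 742900 · 54/15 = 2674440.

2674440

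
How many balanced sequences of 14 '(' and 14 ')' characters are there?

2674440

A balanced arrangement of 14 bracket pairs is a Dyck word of semilength 14, so the count is C_14.
C_14 = C_13 · 2(2·13+1)/(13+2) = 742900 · 54/15 = 2674440.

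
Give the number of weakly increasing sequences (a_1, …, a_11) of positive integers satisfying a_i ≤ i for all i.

Such sub-staircase sequences of length n are counted by C_n; here n = 11.
C_11 = C(22,11)/12 = 705432/12 = 58786.

58786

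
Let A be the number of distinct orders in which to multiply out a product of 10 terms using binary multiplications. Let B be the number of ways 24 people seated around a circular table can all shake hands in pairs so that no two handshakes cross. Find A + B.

212874

Parenthesizations of m factors correspond to full binary trees with m leaves, counted by C_{m−1}; m = 10 gives C_9. So A = C_9 = 4862.
Non-crossing handshake pairings of 2n people are counted by C_n; 24 people gives n = 12. So B = C_12 = 208012.
A + B = 4862 + 208012 = 212874.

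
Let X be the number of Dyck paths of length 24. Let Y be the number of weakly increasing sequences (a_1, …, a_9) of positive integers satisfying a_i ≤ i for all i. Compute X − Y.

A Dyck path with 12 up-steps and 12 down-steps has semilength 12, so there are C_12 of them. So X = C_12 = 208012.
Such sub-staircase sequences of length n are counted by C_n; here n = 9. So Y = C_9 = 4862.
X − Y = 208012 − 4862 = 203150.

203150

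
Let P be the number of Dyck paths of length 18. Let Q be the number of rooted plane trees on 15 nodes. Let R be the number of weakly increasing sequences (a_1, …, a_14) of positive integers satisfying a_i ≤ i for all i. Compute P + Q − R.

Paths of 9 up- and 9 down-steps that never dip below the axis are Dyck paths; their count is C_9. So P = C_9 = 4862.
Rooted ordered (plane) trees on m nodes have m−1 edges and are counted by C_{m−1}; m = 15 gives C_14. So Q = C_14 = 2674440.
Weakly increasing sequences with a_i ≤ i biject with Dyck paths of semilength 14, so there are C_14. So R = C_14 = 2674440.
P + Q − R = 4862 + 2674440 − 2674440 = 4862.

4862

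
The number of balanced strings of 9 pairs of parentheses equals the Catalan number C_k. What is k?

9

With 9 pairs the number of balanced bracket strings is the Catalan number C_9.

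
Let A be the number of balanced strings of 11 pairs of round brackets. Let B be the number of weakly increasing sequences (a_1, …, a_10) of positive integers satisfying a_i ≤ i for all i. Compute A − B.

A balanced arrangement of 11 bracket pairs is a Dyck word of semilength 11, so the count is C_11. So A = C_11 = 58786.
Weakly increasing sequences with a_i ≤ i biject with Dyck paths of semilength 10, so there are C_10. So B = C_10 = 16796.
A − B = 58786 − 16796 = 41990.

41990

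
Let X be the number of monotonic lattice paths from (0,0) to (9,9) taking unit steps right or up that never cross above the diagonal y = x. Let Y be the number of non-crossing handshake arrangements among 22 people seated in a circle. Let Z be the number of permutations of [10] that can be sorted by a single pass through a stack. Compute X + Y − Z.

Monotone paths in an n×n grid that stay weakly below the diagonal are counted by C_n; here n = 9. So X = C_9 = 4862.
Non-crossing handshake pairings of 2n people are counted by C_n; 22 people gives n = 11. So Y = C_11 = 58786.
Stack-sortable permutations are exactly the 231-avoiding ones, counted by C_n; here n = 10. So Z = C_10 = 16796.
X + Y − Z = 4862 + 58786 − 16796 = 46852.

46852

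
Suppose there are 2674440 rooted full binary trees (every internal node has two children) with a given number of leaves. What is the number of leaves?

15

Full binary trees with L leaves are counted by C_{L−1}. Since C_14 = 2674440, the index is 14.
So the index is 14, and the number of leaves is 14 + 1 = 15.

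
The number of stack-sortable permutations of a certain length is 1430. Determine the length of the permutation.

8

Stack-sortable permutations of [n] are counted by C_n; 1430 = C_8.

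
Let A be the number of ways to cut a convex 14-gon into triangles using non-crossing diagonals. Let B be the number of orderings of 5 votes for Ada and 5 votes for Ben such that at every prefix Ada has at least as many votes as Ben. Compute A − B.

207970

Triangulations of a convex m-gon are counted by C_{m−2}; with m = 14 this is C_12. So A = C_12 = 208012.
Ballot sequences with n votes each where one side never trails are Dyck words, counted by C_n; here n = 5. So B = C_5 = 42.
A − B = 208012 − 42 = 207970.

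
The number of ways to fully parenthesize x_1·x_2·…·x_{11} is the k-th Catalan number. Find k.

Bracketing 11 factors into binary products is counted by C_{11−1} = C_10.

10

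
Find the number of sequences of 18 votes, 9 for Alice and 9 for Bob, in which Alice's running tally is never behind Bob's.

4862

Ballot sequences with n votes each where one side never trails are Dyck words, counted by C_n; here n = 9.
C_9 = C(18,9)/10 = 48620/10 = 4862.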